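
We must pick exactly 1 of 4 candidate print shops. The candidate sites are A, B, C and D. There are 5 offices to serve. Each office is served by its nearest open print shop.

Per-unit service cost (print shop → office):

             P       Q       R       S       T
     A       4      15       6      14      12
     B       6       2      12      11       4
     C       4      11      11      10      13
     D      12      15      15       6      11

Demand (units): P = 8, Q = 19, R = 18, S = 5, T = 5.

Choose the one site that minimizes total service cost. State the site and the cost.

With exactly 1 open, each office uses its cheapest among the chosen.
{B}: P→B 6·8=48, Q→B 2·19=38, R→B 12·18=216, S→B 11·5=55, T→B 4·5=20. Service cost 377.
{C}: service cost 554
{A}: service cost 555
Among all 4 size-1 choices, {B} is lowest.

Choose B only; total service cost 377.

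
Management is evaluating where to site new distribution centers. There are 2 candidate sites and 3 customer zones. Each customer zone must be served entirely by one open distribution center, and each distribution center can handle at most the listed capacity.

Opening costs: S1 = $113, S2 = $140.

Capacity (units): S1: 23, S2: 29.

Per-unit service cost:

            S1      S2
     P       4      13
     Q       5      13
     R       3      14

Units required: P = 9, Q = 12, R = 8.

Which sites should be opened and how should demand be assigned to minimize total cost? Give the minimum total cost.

Minimum total cost: 454

Open {S1, S2}: P→S2 13·9=117, Q→S1 5·12=60, R→S1 3·8=24.
Loads: S1 carries 20/23, S2 carries 9/29. Service 201; fixed 253; total 454.
Next best feasible plan costs 461.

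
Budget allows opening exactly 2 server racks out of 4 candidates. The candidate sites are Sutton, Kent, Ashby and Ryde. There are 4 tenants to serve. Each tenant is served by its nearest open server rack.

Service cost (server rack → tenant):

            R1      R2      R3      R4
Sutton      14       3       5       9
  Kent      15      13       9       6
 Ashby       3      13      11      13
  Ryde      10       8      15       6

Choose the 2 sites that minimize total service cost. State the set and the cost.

With exactly 2 open, each tenant uses its cheapest among the chosen.
{Sutton, Ashby}: R1→Ashby 3, R2→Sutton 3, R3→Sutton 5, R4→Sutton 9. Service cost 20.
{Sutton, Ryde}: service cost 24
{Sutton, Kent}: service cost 28
Among all 6 size-2 choices, {Sutton, Ashby} is lowest.

Choose Sutton and Ashby; total service cost 20.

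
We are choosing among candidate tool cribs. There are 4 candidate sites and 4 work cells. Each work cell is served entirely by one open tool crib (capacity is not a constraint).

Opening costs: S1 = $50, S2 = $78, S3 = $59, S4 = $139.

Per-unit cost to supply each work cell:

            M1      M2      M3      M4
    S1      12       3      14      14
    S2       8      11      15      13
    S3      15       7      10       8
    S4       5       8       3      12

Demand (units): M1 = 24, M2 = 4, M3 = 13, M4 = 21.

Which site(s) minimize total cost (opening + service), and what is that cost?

Open S3 and S4; minimum total cost 553.

For any fixed open set, each work cell goes to its cheapest open site; total = fixed + service.
{S3, S4}: M1→S4 5·24=120, M2→S3 7·4=28, M3→S4 3·13=39, M4→S3 8·21=168. Service 355; fixed 198; total 553.
{S4}: service 443 + fixed 139 = 582
{S1, S3, S4}: service 339 + fixed 248 = 587
{S1, S2, S3, S4}: service 339 + fixed 326 = 665
No other subset beats 553.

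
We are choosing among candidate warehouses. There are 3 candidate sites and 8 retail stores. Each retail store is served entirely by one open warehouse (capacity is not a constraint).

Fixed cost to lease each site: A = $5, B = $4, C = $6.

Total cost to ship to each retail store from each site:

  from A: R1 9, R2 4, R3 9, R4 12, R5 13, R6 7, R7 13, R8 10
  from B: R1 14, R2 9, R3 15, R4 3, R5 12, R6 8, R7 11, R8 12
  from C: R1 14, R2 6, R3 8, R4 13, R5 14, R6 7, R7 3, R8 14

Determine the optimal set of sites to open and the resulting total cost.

Open A, B and C; minimum total cost 71.

For any fixed open set, each retail store goes to its cheapest open site; total = fixed + service.
{A, B, C}: R1→A 9, R2→A 4, R3→C 8, R4→B 3, R5→B 12, R6→A 7, R7→C 3, R8→A 10. Service 56; fixed 15; total 71.
{A, B}: R1→A 9, R2→A 4, R3→A 9, R4→B 3, R5→B 12, R6→A 7, R7→B 11, R8→A 10. Service 65; fixed 9; total 74.
{B, C}: R1→B 14, R2→C 6, R3→C 8, R4→B 3, R5→B 12, R6→C 7, R7→C 3, R8→B 12. Service 65; fixed 10; total 75.
{B}: service 84 + fixed 4 = 88
No other subset beats 71.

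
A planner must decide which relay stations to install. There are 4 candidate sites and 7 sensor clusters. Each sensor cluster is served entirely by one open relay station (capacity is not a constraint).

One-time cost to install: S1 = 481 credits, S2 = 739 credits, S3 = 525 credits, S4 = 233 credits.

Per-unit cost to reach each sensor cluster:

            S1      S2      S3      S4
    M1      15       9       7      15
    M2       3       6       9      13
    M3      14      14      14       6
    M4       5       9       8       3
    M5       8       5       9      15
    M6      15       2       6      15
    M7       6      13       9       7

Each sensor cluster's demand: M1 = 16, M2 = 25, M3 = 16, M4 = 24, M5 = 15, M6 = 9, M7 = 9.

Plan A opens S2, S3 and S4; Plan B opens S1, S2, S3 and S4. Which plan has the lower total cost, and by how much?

Plan A: {S2, S3, S4}: M1→S3 7·16=112, M2→S2 6·25=150, M3→S4 6·16=96, M4→S4 3·24=72, M5→S2 5·15=75, M6→S2 2·9=18, M7→S4 7·9=63. Service 586; fixed 1497; total 2083.
Plan B: {S1, S2, S3, S4}: M1→S3 7·16=112, M2→S1 3·25=75, M3→S4 6·16=96, M4→S4 3·24=72, M5→S2 5·15=75, M6→S2 2·9=18, M7→S1 6·9=54. Service 502; fixed 1978; total 2480.
Difference: |2083 − 2480| = 397.

Plan A is cheaper by 397.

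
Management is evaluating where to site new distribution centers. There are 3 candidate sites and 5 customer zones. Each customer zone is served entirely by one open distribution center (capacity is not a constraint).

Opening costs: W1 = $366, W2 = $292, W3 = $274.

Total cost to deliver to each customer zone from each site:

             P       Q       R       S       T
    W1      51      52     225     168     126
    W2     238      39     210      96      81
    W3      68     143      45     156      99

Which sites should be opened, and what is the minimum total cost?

Open W3 only; minimum total cost 785.

For any fixed open set, each customer zone goes to its cheapest open site; total = fixed + service.
{W3}: P→W3 68, Q→W3 143, R→W3 45, S→W3 156, T→W3 99. Service 511; fixed 274; total 785.
{W2, W3}: service 329 + fixed 566 = 895
{W2}: P→W2 238, Q→W2 39, R→W2 210, S→W2 96, T→W2 81. Service 664; fixed 292; total 956.
{W1, W2, W3}: P→W1 51, Q→W2 39, R→W3 45, S→W2 96, T→W2 81. Service 312; fixed 932; total 1244.
No other subset beats 785.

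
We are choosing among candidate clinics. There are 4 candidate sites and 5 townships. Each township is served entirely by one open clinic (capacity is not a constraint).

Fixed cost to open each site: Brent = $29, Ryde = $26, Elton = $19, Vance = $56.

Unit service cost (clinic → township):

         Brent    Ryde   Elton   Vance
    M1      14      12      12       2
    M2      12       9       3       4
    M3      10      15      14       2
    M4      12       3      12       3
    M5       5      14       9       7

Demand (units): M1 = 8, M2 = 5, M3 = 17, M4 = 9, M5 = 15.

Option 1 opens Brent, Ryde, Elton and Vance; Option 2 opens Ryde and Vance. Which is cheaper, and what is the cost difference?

Option 2 is cheaper by 13.

Option 1: {Brent, Ryde, Elton, Vance}: M1→Vance 2·8=16, M2→Elton 3·5=15, M3→Vance 2·17=34, M4→Ryde 3·9=27, M5→Brent 5·15=75. Service 167; fixed 130; total 297.
Option 2: {Ryde, Vance}: M1→Vance 2·8=16, M2→Vance 4·5=20, M3→Vance 2·17=34, M4→Ryde 3·9=27, M5→Vance 7·15=105. Service 202; fixed 82; total 284.
Difference: |297 − 284| = 13.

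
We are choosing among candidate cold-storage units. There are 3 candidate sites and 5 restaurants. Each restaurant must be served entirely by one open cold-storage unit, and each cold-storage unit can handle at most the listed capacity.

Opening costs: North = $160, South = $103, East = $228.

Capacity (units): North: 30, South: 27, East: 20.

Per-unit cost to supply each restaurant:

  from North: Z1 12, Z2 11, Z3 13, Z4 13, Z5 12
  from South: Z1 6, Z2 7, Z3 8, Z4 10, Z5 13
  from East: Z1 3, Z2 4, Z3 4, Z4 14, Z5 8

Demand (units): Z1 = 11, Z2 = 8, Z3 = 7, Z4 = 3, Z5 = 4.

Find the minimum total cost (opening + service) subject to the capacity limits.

Open {South, East}: Z1→South 6·11=66, Z2→East 4·8=32, Z3→East 4·7=28, Z4→South 10·3=30, Z5→East 8·4=32.
Loads: South carries 14/27, East carries 19/20. Service 188; fixed 331; total 519.
Next best feasible plan costs 528.

Minimum total cost: 519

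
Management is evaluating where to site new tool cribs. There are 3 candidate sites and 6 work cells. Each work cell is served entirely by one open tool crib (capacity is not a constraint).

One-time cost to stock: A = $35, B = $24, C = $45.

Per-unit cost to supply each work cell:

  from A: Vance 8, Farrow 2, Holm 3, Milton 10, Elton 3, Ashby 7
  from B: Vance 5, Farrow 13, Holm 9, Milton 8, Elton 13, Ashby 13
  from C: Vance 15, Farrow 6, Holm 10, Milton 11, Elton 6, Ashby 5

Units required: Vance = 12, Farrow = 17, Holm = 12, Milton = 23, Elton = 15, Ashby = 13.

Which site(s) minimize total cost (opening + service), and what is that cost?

For any fixed open set, each work cell goes to its cheapest open site; total = fixed + service.
{A, B}: Vance→B 5·12=60, Farrow→A 2·17=34, Holm→A 3·12=36, Milton→B 8·23=184, Elton→A 3·15=45, Ashby→A 7·13=91. Service 450; fixed 59; total 509.
{A, B, C}: service 424 + fixed 104 = 528
{A}: service 532 + fixed 35 = 567
{B}: Vance→B 5·12=60, Farrow→B 13·17=221, Holm→B 9·12=108, Milton→B 8·23=184, Elton→B 13·15=195, Ashby→B 13·13=169. Service 937; fixed 24; total 961.
No other subset beats 509.

Open A and B; minimum total cost 509.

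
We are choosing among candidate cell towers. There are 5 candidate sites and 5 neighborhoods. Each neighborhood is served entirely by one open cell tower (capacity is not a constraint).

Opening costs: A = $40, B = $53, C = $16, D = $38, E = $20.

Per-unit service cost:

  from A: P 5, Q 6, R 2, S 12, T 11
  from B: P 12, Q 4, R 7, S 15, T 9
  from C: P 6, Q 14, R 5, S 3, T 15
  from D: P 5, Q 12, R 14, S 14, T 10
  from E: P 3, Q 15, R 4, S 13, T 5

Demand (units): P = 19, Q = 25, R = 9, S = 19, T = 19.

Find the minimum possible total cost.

For any fixed open set, each neighborhood goes to its cheapest open site; total = fixed + service.
{B, C, E}: P→E 3·19=57, Q→B 4·25=100, R→E 4·9=36, S→C 3·19=57, T→E 5·19=95. Service 345; fixed 89; total 434.
{A, C, E}: service 377 + fixed 76 = 453
{A, B, C, E}: P→E 3·19=57, Q→B 4·25=100, R→A 2·9=18, S→C 3·19=57, T→E 5·19=95. Service 327; fixed 129; total 456.
{A, B, C, D, E}: service 327 + fixed 167 = 494
No other subset beats 434.

Minimum total cost: 434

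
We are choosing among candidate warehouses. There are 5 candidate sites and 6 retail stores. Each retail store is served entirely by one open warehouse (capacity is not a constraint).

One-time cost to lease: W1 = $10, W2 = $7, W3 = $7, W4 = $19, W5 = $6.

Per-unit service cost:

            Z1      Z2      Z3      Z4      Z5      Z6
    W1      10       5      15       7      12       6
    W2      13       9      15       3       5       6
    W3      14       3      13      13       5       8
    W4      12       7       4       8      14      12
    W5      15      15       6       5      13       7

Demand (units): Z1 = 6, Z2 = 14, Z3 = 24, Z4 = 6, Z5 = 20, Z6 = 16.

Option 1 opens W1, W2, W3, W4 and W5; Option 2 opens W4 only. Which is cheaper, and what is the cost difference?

Option 1 is cheaper by 344.

Option 1: {W1, W2, W3, W4, W5}: Z1→W1 10·6=60, Z2→W3 3·14=42, Z3→W4 4·24=96, Z4→W2 3·6=18, Z5→W2 5·20=100, Z6→W1 6·16=96. Service 412; fixed 49; total 461.
Option 2: {W4}: Z1→W4 12·6=72, Z2→W4 7·14=98, Z3→W4 4·24=96, Z4→W4 8·6=48, Z5→W4 14·20=280, Z6→W4 12·16=192. Service 786; fixed 19; total 805.
Difference: |461 − 805| = 344.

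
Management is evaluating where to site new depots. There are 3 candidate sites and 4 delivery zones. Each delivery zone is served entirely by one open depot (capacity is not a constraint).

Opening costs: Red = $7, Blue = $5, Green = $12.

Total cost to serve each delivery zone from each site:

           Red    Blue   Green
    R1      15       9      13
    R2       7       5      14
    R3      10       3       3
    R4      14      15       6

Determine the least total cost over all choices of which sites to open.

Minimum total cost: 37

For any fixed open set, each delivery zone goes to its cheapest open site; total = fixed + service.
{Blue}: R1→Blue 9, R2→Blue 5, R3→Blue 3, R4→Blue 15. Service 32; fixed 5; total 37.
{Blue, Green}: R1→Blue 9, R2→Blue 5, R3→Blue 3, R4→Green 6. Service 23; fixed 17; total 40.
{Red, Blue}: R1→Blue 9, R2→Blue 5, R3→Blue 3, R4→Red 14. Service 31; fixed 12; total 43.
{Red, Blue, Green}: R1→Blue 9, R2→Blue 5, R3→Blue 3, R4→Green 6. Service 23; fixed 24; total 47.
No other subset beats 37.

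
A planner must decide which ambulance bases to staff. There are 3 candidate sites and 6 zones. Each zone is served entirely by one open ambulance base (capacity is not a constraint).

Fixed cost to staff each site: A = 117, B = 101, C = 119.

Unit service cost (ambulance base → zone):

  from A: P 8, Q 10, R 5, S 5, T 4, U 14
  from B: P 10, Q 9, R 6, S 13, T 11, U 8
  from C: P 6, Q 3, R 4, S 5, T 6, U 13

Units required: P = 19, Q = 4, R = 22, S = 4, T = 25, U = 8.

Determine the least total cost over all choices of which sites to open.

Minimum total cost: 607

For any fixed open set, each zone goes to its cheapest open site; total = fixed + service.
{C}: P→C 6·19=114, Q→C 3·4=12, R→C 4·22=88, S→C 5·4=20, T→C 6·25=150, U→C 13·8=104. Service 488; fixed 119; total 607.
{A}: service 534 + fixed 117 = 651
{B, C}: P→C 6·19=114, Q→C 3·4=12, R→C 4·22=88, S→C 5·4=20, T→C 6·25=150, U→B 8·8=64. Service 448; fixed 220; total 668.
{A, B, C}: service 398 + fixed 337 = 735
(All 7 nonempty subsets were checked; C only is lowest.)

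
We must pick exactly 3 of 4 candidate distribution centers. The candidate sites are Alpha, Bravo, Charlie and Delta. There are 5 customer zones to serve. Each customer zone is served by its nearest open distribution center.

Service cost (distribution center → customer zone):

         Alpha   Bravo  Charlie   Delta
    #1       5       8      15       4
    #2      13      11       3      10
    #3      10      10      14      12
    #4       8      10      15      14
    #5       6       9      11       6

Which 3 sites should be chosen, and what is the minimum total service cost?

With exactly 3 open, each customer zone uses its cheapest among the chosen.
{Alpha, Charlie, Delta}: #1→Delta 4, #2→Charlie 3, #3→Alpha 10, #4→Alpha 8, #5→Alpha 6. Service cost 31.
{Alpha, Bravo, Charlie}: service cost 32
{Bravo, Charlie, Delta}: service cost 33
Among all 4 size-3 choices, {Alpha, Charlie, Delta} is lowest.

Choose Alpha, Charlie and Delta; total service cost 31.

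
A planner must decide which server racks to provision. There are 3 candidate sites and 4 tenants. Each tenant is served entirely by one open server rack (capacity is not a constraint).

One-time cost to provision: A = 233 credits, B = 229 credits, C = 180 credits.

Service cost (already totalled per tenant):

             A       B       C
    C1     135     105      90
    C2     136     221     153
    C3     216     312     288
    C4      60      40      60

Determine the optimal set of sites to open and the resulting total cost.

Open C only; minimum total cost 771.

For any fixed open set, each tenant goes to its cheapest open site; total = fixed + service.
{C}: C1→C 90, C2→C 153, C3→C 288, C4→C 60. Service 591; fixed 180; total 771.
{A}: service 547 + fixed 233 = 780
{B}: C1→B 105, C2→B 221, C3→B 312, C4→B 40. Service 678; fixed 229; total 907.
{A, B, C}: service 482 + fixed 642 = 1124
No other subset beats 771.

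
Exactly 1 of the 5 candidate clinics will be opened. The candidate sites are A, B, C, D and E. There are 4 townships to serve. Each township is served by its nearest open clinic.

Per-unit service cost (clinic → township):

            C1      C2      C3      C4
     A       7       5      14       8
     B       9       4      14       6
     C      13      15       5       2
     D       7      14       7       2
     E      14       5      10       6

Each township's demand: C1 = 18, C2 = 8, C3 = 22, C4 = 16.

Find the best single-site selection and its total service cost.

With exactly 1 open, each township uses its cheapest among the chosen.
{D}: C1→D 7·18=126, C2→D 14·8=112, C3→D 7·22=154, C4→D 2·16=32. Service cost 424.
{C}: service cost 496
{B}: service cost 598
Among all 5 size-1 choices, {D} is lowest.

Choose D only; total service cost 424.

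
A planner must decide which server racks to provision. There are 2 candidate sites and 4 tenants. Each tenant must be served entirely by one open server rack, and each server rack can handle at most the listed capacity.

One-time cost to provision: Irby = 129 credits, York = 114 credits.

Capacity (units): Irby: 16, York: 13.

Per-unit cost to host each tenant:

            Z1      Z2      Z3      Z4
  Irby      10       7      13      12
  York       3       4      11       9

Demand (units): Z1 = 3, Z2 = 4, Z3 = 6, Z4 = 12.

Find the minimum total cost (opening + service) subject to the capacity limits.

Minimum total cost: 478

Open {Irby, York}: Z1→York 3·3=9, Z2→York 4·4=16, Z3→York 11·6=66, Z4→Irby 12·12=144.
Loads: Irby carries 12/16, York carries 13/13. Service 235; fixed 243; total 478.
Next best feasible plan costs 487.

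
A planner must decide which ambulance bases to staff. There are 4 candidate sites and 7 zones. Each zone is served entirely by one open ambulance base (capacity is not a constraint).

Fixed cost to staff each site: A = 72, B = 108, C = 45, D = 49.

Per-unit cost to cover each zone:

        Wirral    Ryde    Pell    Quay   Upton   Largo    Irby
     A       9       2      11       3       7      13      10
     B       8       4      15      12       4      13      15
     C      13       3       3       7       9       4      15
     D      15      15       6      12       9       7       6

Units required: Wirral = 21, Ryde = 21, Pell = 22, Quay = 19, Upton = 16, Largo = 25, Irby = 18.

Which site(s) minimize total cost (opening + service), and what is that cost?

Open A, C and D; minimum total cost 840.

For any fixed open set, each zone goes to its cheapest open site; total = fixed + service.
{A, C, D}: Wirral→A 9·21=189, Ryde→A 2·21=42, Pell→C 3·22=66, Quay→A 3·19=57, Upton→A 7·16=112, Largo→C 4·25=100, Irby→D 6·18=108. Service 674; fixed 166; total 840.
{A, C}: service 746 + fixed 117 = 863
{A, B, C, D}: service 605 + fixed 274 = 879
{C}: service 1049 + fixed 45 = 1094
No other subset beats 840.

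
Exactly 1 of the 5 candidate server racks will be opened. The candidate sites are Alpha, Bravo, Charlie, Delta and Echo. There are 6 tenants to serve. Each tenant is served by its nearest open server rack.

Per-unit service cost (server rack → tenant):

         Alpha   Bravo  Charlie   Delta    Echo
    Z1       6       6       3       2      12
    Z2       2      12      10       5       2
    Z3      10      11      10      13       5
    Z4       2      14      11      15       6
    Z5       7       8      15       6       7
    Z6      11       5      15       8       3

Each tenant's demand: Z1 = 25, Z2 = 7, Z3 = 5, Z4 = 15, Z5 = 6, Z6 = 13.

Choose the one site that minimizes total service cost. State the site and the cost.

Choose Alpha only; total service cost 429.

With exactly 1 open, each tenant uses its cheapest among the chosen.
{Alpha}: Z1→Alpha 6·25=150, Z2→Alpha 2·7=14, Z3→Alpha 10·5=50, Z4→Alpha 2·15=30, Z5→Alpha 7·6=42, Z6→Alpha 11·13=143. Service cost 429.
{Echo}: service cost 510
{Delta}: service cost 515
Among all 5 size-1 choices, {Alpha} is lowest.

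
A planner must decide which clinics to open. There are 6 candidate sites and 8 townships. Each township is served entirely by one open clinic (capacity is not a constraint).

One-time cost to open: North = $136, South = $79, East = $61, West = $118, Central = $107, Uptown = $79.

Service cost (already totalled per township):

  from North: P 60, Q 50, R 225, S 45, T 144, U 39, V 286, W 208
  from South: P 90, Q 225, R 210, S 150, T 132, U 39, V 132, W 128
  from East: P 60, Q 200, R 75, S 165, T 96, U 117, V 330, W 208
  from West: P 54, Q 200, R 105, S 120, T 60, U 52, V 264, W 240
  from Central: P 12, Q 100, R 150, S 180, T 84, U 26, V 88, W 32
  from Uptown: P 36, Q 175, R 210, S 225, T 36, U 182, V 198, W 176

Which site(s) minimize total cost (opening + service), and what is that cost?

Open North, East and Central; minimum total cost 716.

For any fixed open set, each township goes to its cheapest open site; total = fixed + service.
{North, East, Central}: P→Central 12, Q→North 50, R→East 75, S→North 45, T→Central 84, U→Central 26, V→Central 88, W→Central 32. Service 412; fixed 304; total 716.
{North, Central}: service 487 + fixed 243 = 730
{North, East, Central, Uptown}: service 364 + fixed 383 = 747
{North, South, East, West, Central, Uptown}: service 364 + fixed 580 = 944
No other subset beats 716.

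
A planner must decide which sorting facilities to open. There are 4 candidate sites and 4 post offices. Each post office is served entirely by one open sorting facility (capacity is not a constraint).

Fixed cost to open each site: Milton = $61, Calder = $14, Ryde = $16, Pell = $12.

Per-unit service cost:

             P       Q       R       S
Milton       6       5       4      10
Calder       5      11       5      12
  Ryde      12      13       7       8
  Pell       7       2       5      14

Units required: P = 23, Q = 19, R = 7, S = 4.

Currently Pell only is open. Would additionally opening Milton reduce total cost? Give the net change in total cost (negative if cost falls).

Current service cost with {Pell}: 290.
Adding Milton: each post office re-picks its cheapest; new service cost 244, saving 46.
Extra fixed cost: 61. Net change = 61 − 46 = 15.
(Totals: 302 → 317.)

No — net change +15 (cost rises by 15).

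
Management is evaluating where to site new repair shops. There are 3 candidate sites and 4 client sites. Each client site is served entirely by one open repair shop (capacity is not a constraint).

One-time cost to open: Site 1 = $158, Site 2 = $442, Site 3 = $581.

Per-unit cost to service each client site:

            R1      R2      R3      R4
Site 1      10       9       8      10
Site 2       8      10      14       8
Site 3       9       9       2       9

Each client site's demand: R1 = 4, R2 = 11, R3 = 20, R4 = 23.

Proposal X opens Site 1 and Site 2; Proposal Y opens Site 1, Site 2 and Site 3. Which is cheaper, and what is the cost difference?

Proposal X is cheaper by 461.

Proposal X: {Site 1, Site 2}: R1→Site 2 8·4=32, R2→Site 1 9·11=99, R3→Site 1 8·20=160, R4→Site 2 8·23=184. Service 475; fixed 600; total 1075.
Proposal Y: {Site 1, Site 2, Site 3}: R1→Site 2 8·4=32, R2→Site 1 9·11=99, R3→Site 3 2·20=40, R4→Site 2 8·23=184. Service 355; fixed 1181; total 1536.
Difference: |1075 − 1536| = 461.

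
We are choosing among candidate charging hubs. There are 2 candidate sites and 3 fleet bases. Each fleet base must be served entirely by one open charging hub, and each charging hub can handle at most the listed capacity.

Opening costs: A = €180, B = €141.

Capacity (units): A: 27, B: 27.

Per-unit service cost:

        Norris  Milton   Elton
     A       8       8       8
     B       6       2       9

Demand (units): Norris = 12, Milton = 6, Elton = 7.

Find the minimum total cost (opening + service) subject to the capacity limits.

Minimum total cost: 288

Open {B}: Norris→B 6·12=72, Milton→B 2·6=12, Elton→B 9·7=63.
Loads: B carries 25/27. Service 147; fixed 141; total 288.
Next best feasible plan costs 380.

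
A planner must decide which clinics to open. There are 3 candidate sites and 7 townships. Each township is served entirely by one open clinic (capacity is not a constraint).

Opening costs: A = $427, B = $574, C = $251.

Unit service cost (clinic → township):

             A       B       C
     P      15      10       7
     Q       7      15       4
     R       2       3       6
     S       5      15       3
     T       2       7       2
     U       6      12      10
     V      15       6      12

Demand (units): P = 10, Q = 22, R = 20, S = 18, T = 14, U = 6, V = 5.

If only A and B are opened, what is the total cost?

Total cost: 1479

Each township is assigned to its cheapest site among the open ones.
{A, B}: P→B 10·10=100, Q→A 7·22=154, R→A 2·20=40, S→A 5·18=90, T→A 2·14=28, U→A 6·6=36, V→B 6·5=30. Service 478; fixed 1001; total 1479.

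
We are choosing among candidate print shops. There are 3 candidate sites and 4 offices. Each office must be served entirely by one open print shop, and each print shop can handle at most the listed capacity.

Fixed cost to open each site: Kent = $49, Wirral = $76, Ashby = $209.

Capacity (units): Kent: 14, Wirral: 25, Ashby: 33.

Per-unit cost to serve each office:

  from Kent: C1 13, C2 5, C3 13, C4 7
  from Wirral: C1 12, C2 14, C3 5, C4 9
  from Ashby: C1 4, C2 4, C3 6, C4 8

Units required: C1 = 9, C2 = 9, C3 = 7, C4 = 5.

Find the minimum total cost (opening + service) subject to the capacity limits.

Minimum total cost: 348

Open {Kent, Wirral}: C1→Wirral 12·9=108, C2→Kent 5·9=45, C3→Wirral 5·7=35, C4→Kent 7·5=35.
Loads: Kent carries 14/14, Wirral carries 16/25. Service 223; fixed 125; total 348.
Next best feasible plan costs 358.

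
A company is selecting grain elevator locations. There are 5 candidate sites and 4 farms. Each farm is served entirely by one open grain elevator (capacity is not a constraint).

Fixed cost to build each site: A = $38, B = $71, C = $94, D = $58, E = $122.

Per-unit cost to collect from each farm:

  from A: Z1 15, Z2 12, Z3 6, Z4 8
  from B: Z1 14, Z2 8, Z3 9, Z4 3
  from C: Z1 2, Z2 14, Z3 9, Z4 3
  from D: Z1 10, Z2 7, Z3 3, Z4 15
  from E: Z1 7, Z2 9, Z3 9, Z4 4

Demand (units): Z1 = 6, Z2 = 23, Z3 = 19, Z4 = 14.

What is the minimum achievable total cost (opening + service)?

For any fixed open set, each farm goes to its cheapest open site; total = fixed + service.
{C, D}: Z1→C 2·6=12, Z2→D 7·23=161, Z3→D 3·19=57, Z4→C 3·14=42. Service 272; fixed 152; total 424.
{B, D}: service 320 + fixed 129 = 449
{A, C, D}: Z1→C 2·6=12, Z2→D 7·23=161, Z3→D 3·19=57, Z4→C 3·14=42. Service 272; fixed 190; total 462.
{A, B, C, D, E}: Z1→C 2·6=12, Z2→D 7·23=161, Z3→D 3·19=57, Z4→B 3·14=42. Service 272; fixed 383; total 655.
No other subset beats 424.

Minimum total cost: 424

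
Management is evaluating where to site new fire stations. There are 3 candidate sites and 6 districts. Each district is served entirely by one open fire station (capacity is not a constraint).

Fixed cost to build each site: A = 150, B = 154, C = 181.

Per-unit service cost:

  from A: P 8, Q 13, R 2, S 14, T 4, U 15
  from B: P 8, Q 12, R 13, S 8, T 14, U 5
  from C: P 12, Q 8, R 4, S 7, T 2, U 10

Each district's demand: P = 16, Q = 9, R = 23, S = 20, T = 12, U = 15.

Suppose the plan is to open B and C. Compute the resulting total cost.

Total cost: 866

Each district is assigned to its cheapest site among the open ones.
{B, C}: P→B 8·16=128, Q→C 8·9=72, R→C 4·23=92, S→C 7·20=140, T→C 2·12=24, U→B 5·15=75. Service 531; fixed 335; total 866.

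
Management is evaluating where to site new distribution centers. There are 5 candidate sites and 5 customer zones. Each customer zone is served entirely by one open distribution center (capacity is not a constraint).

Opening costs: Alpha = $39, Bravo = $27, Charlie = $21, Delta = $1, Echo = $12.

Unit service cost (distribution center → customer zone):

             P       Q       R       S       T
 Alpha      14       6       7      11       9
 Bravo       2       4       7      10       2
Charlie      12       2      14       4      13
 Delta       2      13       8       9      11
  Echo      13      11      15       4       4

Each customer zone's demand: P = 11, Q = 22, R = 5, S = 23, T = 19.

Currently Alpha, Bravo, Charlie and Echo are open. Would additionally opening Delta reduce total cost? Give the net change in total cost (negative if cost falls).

No — net change +1 (cost rises by 1).

Current service cost with {Alpha, Bravo, Charlie, Echo}: 231.
Adding Delta: each customer zone re-picks its cheapest; new service cost 231, saving 0.
Extra fixed cost: 1. Net change = 1 − 0 = 1.
(Totals: 330 → 331.)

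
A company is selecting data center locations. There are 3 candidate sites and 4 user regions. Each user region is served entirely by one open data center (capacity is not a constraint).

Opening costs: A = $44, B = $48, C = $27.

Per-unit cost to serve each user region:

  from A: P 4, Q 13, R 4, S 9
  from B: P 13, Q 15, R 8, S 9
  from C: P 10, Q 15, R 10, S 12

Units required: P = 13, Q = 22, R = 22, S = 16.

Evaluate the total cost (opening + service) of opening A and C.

Each user region is assigned to its cheapest site among the open ones.
{A, C}: P→A 4·13=52, Q→A 13·22=286, R→A 4·22=88, S→A 9·16=144. Service 570; fixed 71; total 641.

Total cost: 641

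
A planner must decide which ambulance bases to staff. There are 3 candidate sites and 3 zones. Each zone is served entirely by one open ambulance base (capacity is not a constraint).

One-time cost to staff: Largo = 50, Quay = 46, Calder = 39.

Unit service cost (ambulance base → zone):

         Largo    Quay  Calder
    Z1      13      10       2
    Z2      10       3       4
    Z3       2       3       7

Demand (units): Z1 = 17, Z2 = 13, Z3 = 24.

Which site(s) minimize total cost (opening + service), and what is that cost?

Open Largo and Calder; minimum total cost 223.

For any fixed open set, each zone goes to its cheapest open site; total = fixed + service.
{Largo, Calder}: Z1→Calder 2·17=34, Z2→Calder 4·13=52, Z3→Largo 2·24=48. Service 134; fixed 89; total 223.
{Quay, Calder}: Z1→Calder 2·17=34, Z2→Quay 3·13=39, Z3→Quay 3·24=72. Service 145; fixed 85; total 230.
{Largo, Quay, Calder}: Z1→Calder 2·17=34, Z2→Quay 3·13=39, Z3→Largo 2·24=48. Service 121; fixed 135; total 256.
{Calder}: service 254 + fixed 39 = 293
No other subset beats 223.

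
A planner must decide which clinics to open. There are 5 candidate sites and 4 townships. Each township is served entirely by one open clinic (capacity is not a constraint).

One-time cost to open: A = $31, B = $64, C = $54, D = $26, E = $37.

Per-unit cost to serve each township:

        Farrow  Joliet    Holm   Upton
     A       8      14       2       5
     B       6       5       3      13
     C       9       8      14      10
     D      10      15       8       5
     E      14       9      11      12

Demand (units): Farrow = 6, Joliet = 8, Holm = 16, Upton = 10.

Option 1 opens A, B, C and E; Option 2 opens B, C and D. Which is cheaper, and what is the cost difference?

Option 1: {A, B, C, E}: Farrow→B 6·6=36, Joliet→B 5·8=40, Holm→A 2·16=32, Upton→A 5·10=50. Service 158; fixed 186; total 344.
Option 2: {B, C, D}: Farrow→B 6·6=36, Joliet→B 5·8=40, Holm→B 3·16=48, Upton→D 5·10=50. Service 174; fixed 144; total 318.
Difference: |344 − 318| = 26.

Option 2 is cheaper by 26.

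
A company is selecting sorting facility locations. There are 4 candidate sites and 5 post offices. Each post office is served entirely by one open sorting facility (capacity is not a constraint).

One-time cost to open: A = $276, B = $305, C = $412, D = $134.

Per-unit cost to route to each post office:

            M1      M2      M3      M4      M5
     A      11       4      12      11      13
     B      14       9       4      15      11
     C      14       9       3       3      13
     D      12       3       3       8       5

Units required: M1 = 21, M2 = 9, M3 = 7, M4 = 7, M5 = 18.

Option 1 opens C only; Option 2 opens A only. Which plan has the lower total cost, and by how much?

Option 2 is cheaper by 125.

Option 1: {C}: M1→C 14·21=294, M2→C 9·9=81, M3→C 3·7=21, M4→C 3·7=21, M5→C 13·18=234. Service 651; fixed 412; total 1063.
Option 2: {A}: M1→A 11·21=231, M2→A 4·9=36, M3→A 12·7=84, M4→A 11·7=77, M5→A 13·18=234. Service 662; fixed 276; total 938.
Difference: |1063 − 938| = 125.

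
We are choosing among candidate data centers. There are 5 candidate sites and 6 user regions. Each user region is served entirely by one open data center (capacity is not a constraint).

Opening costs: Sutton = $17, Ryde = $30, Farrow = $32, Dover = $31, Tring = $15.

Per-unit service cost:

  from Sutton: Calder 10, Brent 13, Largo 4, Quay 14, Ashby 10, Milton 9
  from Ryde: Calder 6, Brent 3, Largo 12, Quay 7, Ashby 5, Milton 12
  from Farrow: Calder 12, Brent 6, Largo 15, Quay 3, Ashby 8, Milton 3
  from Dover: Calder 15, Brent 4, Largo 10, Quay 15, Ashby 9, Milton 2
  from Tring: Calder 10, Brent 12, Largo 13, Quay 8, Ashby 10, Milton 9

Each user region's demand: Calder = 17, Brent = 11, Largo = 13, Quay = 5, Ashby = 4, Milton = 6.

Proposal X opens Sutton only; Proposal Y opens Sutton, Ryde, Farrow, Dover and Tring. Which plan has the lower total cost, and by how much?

Proposal X: {Sutton}: Calder→Sutton 10·17=170, Brent→Sutton 13·11=143, Largo→Sutton 4·13=52, Quay→Sutton 14·5=70, Ashby→Sutton 10·4=40, Milton→Sutton 9·6=54. Service 529; fixed 17; total 546.
Proposal Y: {Sutton, Ryde, Farrow, Dover, Tring}: Calder→Ryde 6·17=102, Brent→Ryde 3·11=33, Largo→Sutton 4·13=52, Quay→Farrow 3·5=15, Ashby→Ryde 5·4=20, Milton→Dover 2·6=12. Service 234; fixed 125; total 359.
Difference: |546 − 359| = 187.

Proposal Y is cheaper by 187.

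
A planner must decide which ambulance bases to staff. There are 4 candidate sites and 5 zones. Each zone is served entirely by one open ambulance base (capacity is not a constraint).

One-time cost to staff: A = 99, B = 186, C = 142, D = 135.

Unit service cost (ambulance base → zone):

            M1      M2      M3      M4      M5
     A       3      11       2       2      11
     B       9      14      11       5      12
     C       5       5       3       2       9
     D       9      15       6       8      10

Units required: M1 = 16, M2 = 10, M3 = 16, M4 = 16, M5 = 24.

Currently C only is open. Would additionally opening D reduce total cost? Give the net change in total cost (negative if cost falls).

No — net change +135 (cost rises by 135).

Current service cost with {C}: 426.
Adding D: each zone re-picks its cheapest; new service cost 426, saving 0.
Extra fixed cost: 135. Net change = 135 − 0 = 135.
(Totals: 568 → 703.)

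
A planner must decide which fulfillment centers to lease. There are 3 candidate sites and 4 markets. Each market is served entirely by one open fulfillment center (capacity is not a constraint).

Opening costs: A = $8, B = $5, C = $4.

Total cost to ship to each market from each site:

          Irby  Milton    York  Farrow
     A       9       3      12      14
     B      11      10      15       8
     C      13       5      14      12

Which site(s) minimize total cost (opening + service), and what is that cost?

For any fixed open set, each market goes to its cheapest open site; total = fixed + service.
{A, B}: Irby→A 9, Milton→A 3, York→A 12, Farrow→B 8. Service 32; fixed 13; total 45.
{A}: service 38 + fixed 8 = 46
{B, C}: service 38 + fixed 9 = 47
{A, B, C}: service 32 + fixed 17 = 49
No other subset beats 45.

Open A and B; minimum total cost 45.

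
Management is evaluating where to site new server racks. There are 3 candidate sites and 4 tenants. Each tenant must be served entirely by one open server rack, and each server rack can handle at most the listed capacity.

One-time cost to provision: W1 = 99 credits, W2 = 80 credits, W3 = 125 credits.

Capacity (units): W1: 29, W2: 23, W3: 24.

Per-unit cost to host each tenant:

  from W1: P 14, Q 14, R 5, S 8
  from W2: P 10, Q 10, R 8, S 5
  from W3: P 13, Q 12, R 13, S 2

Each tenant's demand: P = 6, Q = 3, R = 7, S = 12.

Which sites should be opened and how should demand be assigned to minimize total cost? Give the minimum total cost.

Open {W1}: P→W1 14·6=84, Q→W1 14·3=42, R→W1 5·7=35, S→W1 8·12=96.
Loads: W1 carries 28/29. Service 257; fixed 99; total 356.
Next best feasible plan costs 364.

Minimum total cost: 356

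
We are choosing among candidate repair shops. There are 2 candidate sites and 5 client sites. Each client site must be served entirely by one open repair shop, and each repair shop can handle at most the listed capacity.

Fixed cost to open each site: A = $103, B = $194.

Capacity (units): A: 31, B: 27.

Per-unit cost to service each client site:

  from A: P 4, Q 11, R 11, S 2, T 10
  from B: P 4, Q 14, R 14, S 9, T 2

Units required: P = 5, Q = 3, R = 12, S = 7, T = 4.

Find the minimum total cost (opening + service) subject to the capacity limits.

Minimum total cost: 342

Open {A}: P→A 4·5=20, Q→A 11·3=33, R→A 11·12=132, S→A 2·7=14, T→A 10·4=40.
Loads: A carries 31/31. Service 239; fixed 103; total 342.
Next best feasible plan costs 504.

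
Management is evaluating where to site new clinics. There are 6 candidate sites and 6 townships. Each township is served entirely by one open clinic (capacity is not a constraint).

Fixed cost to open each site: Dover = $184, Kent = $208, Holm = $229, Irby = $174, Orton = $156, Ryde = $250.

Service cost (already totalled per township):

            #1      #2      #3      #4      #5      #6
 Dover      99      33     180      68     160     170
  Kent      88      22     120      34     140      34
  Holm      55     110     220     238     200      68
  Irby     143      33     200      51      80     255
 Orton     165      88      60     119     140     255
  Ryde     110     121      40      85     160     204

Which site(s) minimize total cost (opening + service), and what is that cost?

For any fixed open set, each township goes to its cheapest open site; total = fixed + service.
{Kent}: #1→Kent 88, #2→Kent 22, #3→Kent 120, #4→Kent 34, #5→Kent 140, #6→Kent 34. Service 438; fixed 208; total 646.
{Kent, Orton}: service 378 + fixed 364 = 742
{Kent, Irby}: #1→Kent 88, #2→Kent 22, #3→Kent 120, #4→Kent 34, #5→Irby 80, #6→Kent 34. Service 378; fixed 382; total 760.
{Dover, Kent, Holm, Irby, Orton, Ryde}: service 265 + fixed 1201 = 1466
No other subset beats 646.

Open Kent only; minimum total cost 646.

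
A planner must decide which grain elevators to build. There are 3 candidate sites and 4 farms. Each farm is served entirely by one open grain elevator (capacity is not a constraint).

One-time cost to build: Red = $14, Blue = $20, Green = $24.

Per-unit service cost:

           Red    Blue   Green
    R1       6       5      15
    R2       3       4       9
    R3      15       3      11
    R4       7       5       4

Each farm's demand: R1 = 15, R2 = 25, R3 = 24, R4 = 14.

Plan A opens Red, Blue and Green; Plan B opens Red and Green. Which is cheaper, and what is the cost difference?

Plan A is cheaper by 187.

Plan A: {Red, Blue, Green}: R1→Blue 5·15=75, R2→Red 3·25=75, R3→Blue 3·24=72, R4→Green 4·14=56. Service 278; fixed 58; total 336.
Plan B: {Red, Green}: R1→Red 6·15=90, R2→Red 3·25=75, R3→Green 11·24=264, R4→Green 4·14=56. Service 485; fixed 38; total 523.
Difference: |336 − 523| = 187.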